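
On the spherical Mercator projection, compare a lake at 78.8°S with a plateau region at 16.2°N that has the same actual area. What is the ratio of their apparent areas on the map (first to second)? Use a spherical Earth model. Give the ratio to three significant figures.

Mercator is conformal with k = sec φ, so areal scale = k² = sec²φ.
At 78.8°: sec²(78.8°) = 1/0.1942² = 26.51.
At 16.2°: sec²(16.2°) = 1/0.9603² = 1.084.
Ratio = 26.51/1.084 = cos²(16.2°)/cos²(78.8°) ≈ 24.4.

24.4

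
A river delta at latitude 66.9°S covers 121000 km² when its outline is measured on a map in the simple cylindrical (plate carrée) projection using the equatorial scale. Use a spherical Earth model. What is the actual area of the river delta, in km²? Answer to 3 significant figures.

Plate carrée maps x = Rλ, y = Rφ. The meridian scale is h = 1 and the parallel scale is k = 1/cos φ = sec φ.
Areal scale = h·k = 1 × sec φ; at 66.9°, h = 1.000, k = 2.549, so h·k = 2.549.
True area = apparent / (areal scale) = 121000 / 2.549 ≈ 47500 km².

47500 km²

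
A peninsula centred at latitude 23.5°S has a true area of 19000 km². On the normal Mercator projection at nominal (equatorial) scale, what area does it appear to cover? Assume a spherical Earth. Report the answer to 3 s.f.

The Mercator projection is conformal; its linear scale factor is the same in every direction and equals sec φ = 1/cos φ.
Areal scale = k² = sec²φ = 1/cos²(23.5°) = 1/0.9171² = 1.189.
Apparent area = 19000 × 1.189 ≈ 22600 km².

22600 km²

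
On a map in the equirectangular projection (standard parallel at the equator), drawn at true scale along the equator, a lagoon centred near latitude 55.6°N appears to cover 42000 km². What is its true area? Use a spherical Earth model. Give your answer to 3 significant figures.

In the plate carrée (x = Rλ, y = Rφ), meridians are true-scale (h = 1) and parallels are stretched by k = sec φ.
Areal scale = h·k = 1 × sec φ; at 55.6°, h = 1.000, k = 1.770, so h·k = 1.770.
True area = apparent / (areal scale) = 42000 / 1.770 ≈ 23700 km².

23700 km²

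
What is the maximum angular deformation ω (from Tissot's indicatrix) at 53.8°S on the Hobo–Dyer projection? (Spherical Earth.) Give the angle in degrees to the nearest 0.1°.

33.3°

Hobo–Dyer is a cylindrical equal-area projection with standard parallels at ±37.5°. A cylindrical equal-area projection with standard parallel φ₀ has meridian scale h = cos φ / cos φ₀ and parallel scale k = cos φ₀ / cos φ (so areas are preserved, h·k = 1).
At 53.8°: h = 0.7444, k = 1.343; principal scales a = 1.343, b = 0.7444.
sin(ω/2) = (a − b)/(a + b) = 0.5988/2.088 = 0.2868, so ω = 2 arcsin(0.2868) ≈ 33.3°.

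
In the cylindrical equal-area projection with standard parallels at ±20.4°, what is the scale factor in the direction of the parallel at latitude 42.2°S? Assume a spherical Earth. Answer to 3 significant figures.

1.27

Cylindrical equal-area (φ₀ = 20.4°): h = cos φ / cos 20.4° along meridians, k = cos 20.4° / cos φ along parallels; h·k = 1.
k = cos 20.4° / cos 42.2° = 0.9373/0.7408 = 1.265.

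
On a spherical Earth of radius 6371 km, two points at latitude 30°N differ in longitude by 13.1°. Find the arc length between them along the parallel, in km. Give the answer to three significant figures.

1260 km

Arc length along a parallel = R cos φ · Δλ (with Δλ in radians).
= 6371 × cos 30° × (13.1° × π/180) = 6371 × 0.8660 × 0.2286 ≈ 1260 km.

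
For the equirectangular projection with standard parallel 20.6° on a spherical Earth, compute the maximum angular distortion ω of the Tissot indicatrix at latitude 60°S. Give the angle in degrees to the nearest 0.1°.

35.4°

In the equirectangular projection with standard parallel φ₀ = 20.6° (x = Rλ cos φ₀, y = Rφ), meridians are true-scale (h = 1) and the parallel scale is k = cos φ₀ / cos φ.
At 60°: h = 1.000, k = 1.872; principal scales a = 1.872, b = 1.000.
sin(ω/2) = (a − b)/(a + b) = 0.8721/2.872 = 0.3037, so ω = 2 arcsin(0.3037) ≈ 35.4°.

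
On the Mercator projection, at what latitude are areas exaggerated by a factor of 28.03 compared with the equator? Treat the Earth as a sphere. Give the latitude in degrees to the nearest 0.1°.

79.1°

Mercator areal scale is sec²φ.
sec²φ = 28.03  ⇒  cos²φ = 0.03568  ⇒  cos φ = 0.1889.
φ = arccos(0.1889) ≈ 79.1°.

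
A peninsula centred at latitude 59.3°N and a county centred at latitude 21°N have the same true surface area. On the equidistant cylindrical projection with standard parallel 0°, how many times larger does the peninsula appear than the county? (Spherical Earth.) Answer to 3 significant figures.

Plate carrée maps x = Rλ, y = Rφ. The meridian scale is h = 1 and the parallel scale is k = 1/cos φ = sec φ.
Areal scale at 59.3°: h·k = 1.000 × 1.959 = 1.959.
Areal scale at 21°: h·k = 1.000 × 1.071 = 1.071.
Ratio = 1.959/1.071 ≈ 1.83.

1.83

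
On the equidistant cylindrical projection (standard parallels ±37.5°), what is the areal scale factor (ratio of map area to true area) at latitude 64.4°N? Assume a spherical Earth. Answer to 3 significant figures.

1.84

With standard parallel φ₀ = 37.5°, the equirectangular projection gives x = Rλ cos φ₀, y = Rφ, so h = 1 and k = cos 37.5° / cos φ.
Areal scale = h·k = 1 × cos φ₀ / cos φ; at 64.4°, h = 1.000, k = 1.836, so h·k = 1.836.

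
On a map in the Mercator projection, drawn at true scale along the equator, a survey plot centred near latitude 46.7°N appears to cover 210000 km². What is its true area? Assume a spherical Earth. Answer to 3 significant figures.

Mercator is conformal, so the point scale is isotropic: h = k = sec φ = 1/cos φ.
Areal scale = k² = sec²φ = 1/cos²(46.7°) = 1/0.6858² = 2.126.
True area = apparent / (areal scale) = 210000 / 2.126 ≈ 98800 km².

98800 km²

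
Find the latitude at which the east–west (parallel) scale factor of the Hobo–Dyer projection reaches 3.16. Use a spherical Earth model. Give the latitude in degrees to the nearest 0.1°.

75.5°

The Hobo–Dyer projection is cylindrical equal-area with φ₀ = 37.5°. A cylindrical equal-area projection with standard parallel φ₀ has meridian scale h = cos φ / cos φ₀ and parallel scale k = cos φ₀ / cos φ (so areas are preserved, h·k = 1).
k = cos φ₀ / cos φ = 3.16  ⇒  cos φ = cos 37.5° / 3.16 = 0.2511.
φ = arccos(0.2511) ≈ 75.5°.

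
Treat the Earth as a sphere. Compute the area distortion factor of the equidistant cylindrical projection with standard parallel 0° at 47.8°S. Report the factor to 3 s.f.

1.49

For the equirectangular projection with φ₀ = 0 (plate carrée), h = 1 along meridians and k = sec φ along parallels.
Areal scale = h·k = 1 × sec φ; at 47.8°, h = 1.000, k = 1.489, so h·k = 1.489.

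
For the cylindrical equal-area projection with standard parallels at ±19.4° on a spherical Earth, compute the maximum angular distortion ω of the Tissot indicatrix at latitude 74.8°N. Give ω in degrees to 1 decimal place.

A cylindrical equal-area projection with standard parallel φ₀ has meridian scale h = cos φ / cos φ₀ and parallel scale k = cos φ₀ / cos φ (so areas are preserved, h·k = 1).
At 74.8°: h = 0.2780, k = 3.597; principal scales a = 3.597, b = 0.2780.
sin(ω/2) = (a − b)/(a + b) = 3.320/3.875 = 0.8565, so ω = 2 arcsin(0.8565) ≈ 117.9°.

117.9°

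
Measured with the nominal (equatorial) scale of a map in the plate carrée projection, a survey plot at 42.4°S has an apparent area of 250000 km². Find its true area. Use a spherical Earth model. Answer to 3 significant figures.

185000 km²

In the plate carrée (x = Rλ, y = Rφ), meridians are true-scale (h = 1) and parallels are stretched by k = sec φ.
Areal scale = h·k = 1 × sec φ; at 42.4°, h = 1.000, k = 1.354, so h·k = 1.354.
True area = apparent / (areal scale) = 250000 / 1.354 ≈ 185000 km².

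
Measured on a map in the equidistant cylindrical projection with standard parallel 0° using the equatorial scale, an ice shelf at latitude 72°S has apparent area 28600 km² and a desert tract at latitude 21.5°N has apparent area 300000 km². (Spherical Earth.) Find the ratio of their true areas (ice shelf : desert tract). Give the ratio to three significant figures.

On the plate carrée, areal scale = h·k = 1 × sec φ, so true area = apparent × cos φ.
True area of ice shelf: 28600 × cos(72°) = 28600 × 0.3090 = 8838 km².
True area of desert tract: 300000 × cos(21.5°) = 300000 × 0.9304 = 279100 km².
Ratio = 8838 / 279100 ≈ 0.0317.

0.0317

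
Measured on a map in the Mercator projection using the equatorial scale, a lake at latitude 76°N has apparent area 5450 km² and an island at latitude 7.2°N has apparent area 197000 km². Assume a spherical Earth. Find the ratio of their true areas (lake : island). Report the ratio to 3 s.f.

On Mercator the areal scale is sec²φ, so true area = apparent × cos²φ.
True area of lake: 5450 × cos²(76°) = 5450 × 0.05853 = 319.0 km².
True area of island: 197000 × cos²(7.2°) = 197000 × 0.9843 = 193900 km².
Ratio = 319.0 / 193900 ≈ 0.00164.

0.00164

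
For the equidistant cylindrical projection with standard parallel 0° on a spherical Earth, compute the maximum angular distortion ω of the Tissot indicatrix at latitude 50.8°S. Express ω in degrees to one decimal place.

Plate carrée maps x = Rλ, y = Rφ. The meridian scale is h = 1 and the parallel scale is k = 1/cos φ = sec φ.
At 50.8°: h = 1.000, k = 1.582; principal scales a = 1.582, b = 1.000.
sin(ω/2) = (a − b)/(a + b) = 0.5822/2.582 = 0.2255, so ω = 2 arcsin(0.2255) ≈ 26.1°.

26.1°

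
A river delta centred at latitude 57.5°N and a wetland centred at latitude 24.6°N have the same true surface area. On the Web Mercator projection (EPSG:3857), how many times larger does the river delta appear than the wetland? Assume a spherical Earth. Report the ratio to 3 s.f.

Mercator is conformal with k = sec φ, so areal scale = k² = sec²φ.
At 57.5°: sec²(57.5°) = 1/0.5373² = 3.464.
At 24.6°: sec²(24.6°) = 1/0.9092² = 1.210.
Ratio = 3.464/1.210 = cos²(24.6°)/cos²(57.5°) ≈ 2.86.

2.86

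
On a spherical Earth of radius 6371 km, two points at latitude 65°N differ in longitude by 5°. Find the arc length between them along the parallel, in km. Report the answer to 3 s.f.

235 km

Arc length along a parallel = R cos φ · Δλ (with Δλ in radians).
= 6371 × cos 65° × (5° × π/180) = 6371 × 0.4226 × 0.08727 ≈ 235 km.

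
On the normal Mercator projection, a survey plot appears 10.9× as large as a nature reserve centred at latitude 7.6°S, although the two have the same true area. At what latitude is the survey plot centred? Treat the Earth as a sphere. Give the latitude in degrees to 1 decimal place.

On Mercator, (apparent₁)/(apparent₂) = sec²φ₁ / sec²φ₂ when true areas are equal.
cos²φ₂ / cos²φ₁ = 10.9  ⇒  cos φ₁ = cos 7.6° / √10.9 = 0.9912/3.302 = 0.3002.
φ₁ = arccos(0.3002) ≈ 72.5°.

72.5°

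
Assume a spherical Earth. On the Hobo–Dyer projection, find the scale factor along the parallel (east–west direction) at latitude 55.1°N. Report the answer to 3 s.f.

1.39

The Hobo–Dyer projection is cylindrical equal-area with φ₀ = 37.5°. Cylindrical equal-area (φ₀ = 37.5°): h = cos φ / cos 37.5° along meridians, k = cos 37.5° / cos φ along parallels; h·k = 1.
k = cos 37.5° / cos 55.1° = 0.7934/0.5721 = 1.387.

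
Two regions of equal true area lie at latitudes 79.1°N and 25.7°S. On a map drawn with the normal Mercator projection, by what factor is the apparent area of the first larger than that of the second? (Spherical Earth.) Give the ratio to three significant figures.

Mercator areal scale is sec²φ.
At 79.1°: sec²(79.1°) = 1/0.1891² = 27.97.
At 25.7°: sec²(25.7°) = 1/0.9011² = 1.232.
Ratio = 27.97/1.232 = cos²(25.7°)/cos²(79.1°) ≈ 22.7.

22.7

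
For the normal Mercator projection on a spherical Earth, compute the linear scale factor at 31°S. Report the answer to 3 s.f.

Mercator is conformal, so the point scale is isotropic: h = k = sec φ = 1/cos φ.
k = 1/cos 31° = 1/0.8572 = 1.167.

1.17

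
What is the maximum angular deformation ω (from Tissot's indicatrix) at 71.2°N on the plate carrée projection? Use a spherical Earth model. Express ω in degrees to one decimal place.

In the plate carrée (x = Rλ, y = Rφ), meridians are true-scale (h = 1) and parallels are stretched by k = sec φ.
At 71.2°: h = 1.000, k = 3.103; principal scales a = 3.103, b = 1.000.
sin(ω/2) = (a − b)/(a + b) = 2.103/4.103 = 0.5126, so ω = 2 arcsin(0.5126) ≈ 61.7°.

61.7°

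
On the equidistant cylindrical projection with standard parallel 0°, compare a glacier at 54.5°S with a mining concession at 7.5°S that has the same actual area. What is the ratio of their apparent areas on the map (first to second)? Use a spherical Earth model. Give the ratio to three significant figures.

For the equirectangular projection with φ₀ = 0 (plate carrée), h = 1 along meridians and k = sec φ along parallels.
Areal scale at 54.5°: h·k = 1.000 × 1.722 = 1.722.
Areal scale at 7.5°: h·k = 1.000 × 1.009 = 1.009.
Ratio = 1.722/1.009 ≈ 1.71.

1.71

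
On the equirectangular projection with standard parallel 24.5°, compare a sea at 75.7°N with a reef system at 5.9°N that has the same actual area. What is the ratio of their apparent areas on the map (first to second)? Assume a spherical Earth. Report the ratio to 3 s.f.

4.03

In the equirectangular projection with standard parallel φ₀ = 24.5° (x = Rλ cos φ₀, y = Rφ), meridians are true-scale (h = 1) and the parallel scale is k = cos φ₀ / cos φ.
Areal scale at 75.7°: h·k = 1.000 × 3.684 = 3.684.
Areal scale at 5.9°: h·k = 1.000 × 0.9148 = 0.9148.
Ratio = 3.684/0.9148 ≈ 4.03.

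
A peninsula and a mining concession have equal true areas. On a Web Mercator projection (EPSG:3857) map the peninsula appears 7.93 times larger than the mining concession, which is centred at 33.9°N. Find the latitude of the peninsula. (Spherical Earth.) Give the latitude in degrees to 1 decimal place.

72.9°

Mercator areal scale is sec²φ, so apparent-area ratio = sec²φ₁ / sec²φ₂ = cos²φ₂ / cos²φ₁.
cos²φ₂ / cos²φ₁ = 7.93  ⇒  cos φ₁ = cos 33.9° / √7.93 = 0.8300/2.816 = 0.2947.
φ₁ = arccos(0.2947) ≈ 72.9°.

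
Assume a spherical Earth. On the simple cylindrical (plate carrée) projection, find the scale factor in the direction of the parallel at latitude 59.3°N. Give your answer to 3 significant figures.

Plate carrée maps x = Rλ, y = Rφ. The meridian scale is h = 1 and the parallel scale is k = 1/cos φ = sec φ.
k = 1/cos 59.3° = 1/0.5105 = 1.959.

1.96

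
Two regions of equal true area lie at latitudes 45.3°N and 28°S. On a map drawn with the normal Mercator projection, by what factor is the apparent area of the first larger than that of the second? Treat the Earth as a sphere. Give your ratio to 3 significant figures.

Mercator is conformal with k = sec φ, so areal scale = k² = sec²φ.
At 45.3°: sec²(45.3°) = 1/0.7034² = 2.021.
At 28°: sec²(28°) = 1/0.8829² = 1.283.
Ratio = 2.021/1.283 = cos²(28°)/cos²(45.3°) ≈ 1.58.

1.58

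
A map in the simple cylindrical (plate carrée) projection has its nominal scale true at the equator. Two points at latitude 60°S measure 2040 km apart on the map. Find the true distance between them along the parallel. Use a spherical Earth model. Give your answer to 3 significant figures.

Plate carrée maps x = Rλ, y = Rφ. The meridian scale is h = 1 and the parallel scale is k = 1/cos φ = sec φ.
Along the parallel at 60°, map distances are exaggerated by k = sec 60° = 2.000.
True distance = 2040 / 2.000 = 2040 × cos 60° ≈ 1020 km.

1020 km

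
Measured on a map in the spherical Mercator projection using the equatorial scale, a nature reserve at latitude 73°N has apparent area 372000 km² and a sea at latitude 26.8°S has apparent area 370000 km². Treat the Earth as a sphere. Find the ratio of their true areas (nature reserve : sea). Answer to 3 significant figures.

0.108

On Mercator the areal scale is sec²φ, so true area = apparent × cos²φ.
True area of nature reserve: 372000 × cos²(73°) = 372000 × 0.08548 = 31800 km².
True area of sea: 370000 × cos²(26.8°) = 370000 × 0.7967 = 294800 km².
Ratio = 31800 / 294800 ≈ 0.108.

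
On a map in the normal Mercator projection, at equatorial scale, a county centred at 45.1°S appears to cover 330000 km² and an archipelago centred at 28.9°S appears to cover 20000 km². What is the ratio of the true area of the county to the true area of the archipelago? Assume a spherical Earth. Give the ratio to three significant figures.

Since Mercator area scale is 1/cos²φ, the true area equals the apparent area multiplied by cos²φ.
True area of county: 330000 × cos²(45.1°) = 330000 × 0.4983 = 164400 km².
True area of archipelago: 20000 × cos²(28.9°) = 20000 × 0.7664 = 15330 km².
Ratio = 164400 / 15330 ≈ 10.7.

10.7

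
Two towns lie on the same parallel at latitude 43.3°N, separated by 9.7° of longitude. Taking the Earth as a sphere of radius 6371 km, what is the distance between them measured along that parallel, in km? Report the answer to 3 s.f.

785 km

Arc length along a parallel = R cos φ · Δλ (with Δλ in radians).
= 6371 × cos 43.3° × (9.7° × π/180) = 6371 × 0.7278 × 0.1693 ≈ 785 km.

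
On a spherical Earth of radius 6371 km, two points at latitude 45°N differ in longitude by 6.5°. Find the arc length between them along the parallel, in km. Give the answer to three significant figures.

Arc length along a parallel = R cos φ · Δλ (with Δλ in radians).
= 6371 × cos 45° × (6.5° × π/180) = 6371 × 0.7071 × 0.1134 ≈ 511 km.

511 km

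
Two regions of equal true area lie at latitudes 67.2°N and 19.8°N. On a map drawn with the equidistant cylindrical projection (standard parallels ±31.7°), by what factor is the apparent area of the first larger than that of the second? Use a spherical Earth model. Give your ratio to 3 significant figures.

2.43

In the equirectangular projection with standard parallel φ₀ = 31.7° (x = Rλ cos φ₀, y = Rφ), meridians are true-scale (h = 1) and the parallel scale is k = cos φ₀ / cos φ.
Areal scale at 67.2°: h·k = 1.000 × 2.196 = 2.196.
Areal scale at 19.8°: h·k = 1.000 × 0.9043 = 0.9043.
Ratio = 2.196/0.9043 ≈ 2.43.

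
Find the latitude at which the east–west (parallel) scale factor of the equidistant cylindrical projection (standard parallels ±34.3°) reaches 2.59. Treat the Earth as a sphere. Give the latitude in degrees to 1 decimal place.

In the equirectangular projection with standard parallel φ₀ = 34.3° (x = Rλ cos φ₀, y = Rφ), meridians are true-scale (h = 1) and the parallel scale is k = cos φ₀ / cos φ.
k = cos φ₀ / cos φ = 2.59  ⇒  cos φ = cos 34.3° / 2.59 = 0.3190.
φ = arccos(0.3190) ≈ 71.4°.

71.4°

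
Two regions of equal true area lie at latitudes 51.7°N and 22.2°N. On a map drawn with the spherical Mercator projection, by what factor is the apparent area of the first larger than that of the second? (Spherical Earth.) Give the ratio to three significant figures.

2.23

On Mercator, area is exaggerated by sec²φ = 1/cos²φ.
At 51.7°: sec²(51.7°) = 1/0.6198² = 2.603.
At 22.2°: sec²(22.2°) = 1/0.9259² = 1.167.
Ratio = 2.603/1.167 = cos²(22.2°)/cos²(51.7°) ≈ 2.23.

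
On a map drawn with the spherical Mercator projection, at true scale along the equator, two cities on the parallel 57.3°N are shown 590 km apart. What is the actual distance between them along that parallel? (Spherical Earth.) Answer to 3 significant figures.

319 km

For Mercator, h = k = sec φ (a conformal cylindrical projection has a single point scale, 1/cos φ).
Along the parallel at 57.3°, map distances are exaggerated by k = sec 57.3° = 1.851.
True distance = 590 / 1.851 = 590 × cos 57.3° ≈ 319 km.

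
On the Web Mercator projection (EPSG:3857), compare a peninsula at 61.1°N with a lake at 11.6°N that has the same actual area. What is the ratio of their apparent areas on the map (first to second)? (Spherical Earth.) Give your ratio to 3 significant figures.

On Mercator, area is exaggerated by sec²φ = 1/cos²φ.
At 61.1°: sec²(61.1°) = 1/0.4833² = 4.282.
At 11.6°: sec²(11.6°) = 1/0.9796² = 1.042.
Ratio = 4.282/1.042 = cos²(11.6°)/cos²(61.1°) ≈ 4.11.

4.11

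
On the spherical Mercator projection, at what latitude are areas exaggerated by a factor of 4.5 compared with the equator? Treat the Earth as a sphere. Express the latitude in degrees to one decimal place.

Mercator areal scale is sec²φ.
sec²φ = 4.5  ⇒  cos²φ = 0.2222  ⇒  cos φ = 0.4714.
φ = arccos(0.4714) ≈ 61.9°.

61.9°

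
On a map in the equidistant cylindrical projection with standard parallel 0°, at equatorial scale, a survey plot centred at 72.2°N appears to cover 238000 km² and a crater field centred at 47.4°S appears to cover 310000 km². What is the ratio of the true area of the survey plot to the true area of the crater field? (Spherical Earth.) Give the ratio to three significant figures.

0.347

On the plate carrée, areal scale = h·k = 1 × sec φ, so true area = apparent × cos φ.
True area of survey plot: 238000 × cos(72.2°) = 238000 × 0.3057 = 72760 km².
True area of crater field: 310000 × cos(47.4°) = 310000 × 0.6769 = 209800 km².
Ratio = 72760 / 209800 ≈ 0.347.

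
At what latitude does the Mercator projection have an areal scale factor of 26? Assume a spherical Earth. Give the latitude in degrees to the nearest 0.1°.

78.7°

Mercator areal scale is sec²φ.
sec²φ = 26  ⇒  cos²φ = 0.03846  ⇒  cos φ = 0.1961.
φ = arccos(0.1961) ≈ 78.7°.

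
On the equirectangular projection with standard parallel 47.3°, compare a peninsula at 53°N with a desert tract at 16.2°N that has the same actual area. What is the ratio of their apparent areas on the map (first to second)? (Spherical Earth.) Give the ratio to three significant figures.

With standard parallel φ₀ = 47.3°, the equirectangular projection gives x = Rλ cos φ₀, y = Rφ, so h = 1 and k = cos 47.3° / cos φ.
Areal scale at 53°: h·k = 1.000 × 1.127 = 1.127.
Areal scale at 16.2°: h·k = 1.000 × 0.7062 = 0.7062.
Ratio = 1.127/0.7062 ≈ 1.60.

1.60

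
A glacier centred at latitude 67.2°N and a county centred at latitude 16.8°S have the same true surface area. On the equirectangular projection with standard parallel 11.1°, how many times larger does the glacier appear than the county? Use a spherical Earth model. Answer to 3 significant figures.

The equidistant cylindrical projection with φ₀ = 11.1° has h = 1 (meridians true) and k = cos φ₀ / cos φ along parallels.
Areal scale at 67.2°: h·k = 1.000 × 2.532 = 2.532.
Areal scale at 16.8°: h·k = 1.000 × 1.025 = 1.025.
Ratio = 2.532/1.025 ≈ 2.47.

2.47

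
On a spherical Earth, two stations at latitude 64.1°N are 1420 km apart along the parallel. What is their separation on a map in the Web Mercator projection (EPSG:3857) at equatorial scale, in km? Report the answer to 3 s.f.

The Mercator projection is conformal; its linear scale factor is the same in every direction and equals sec φ = 1/cos φ.
Along the parallel, k = sec 64.1° = 1/0.4368 = 2.289.
Map distance = 1420 × 2.289 ≈ 3250 km.

3250 km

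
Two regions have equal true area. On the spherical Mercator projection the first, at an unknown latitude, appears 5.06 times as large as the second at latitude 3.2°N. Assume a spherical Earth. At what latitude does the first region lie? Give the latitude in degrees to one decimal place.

63.6°

For equal true areas on Mercator, apparent areas scale as sec²φ, so the ratio is cos²φ₂ / cos²φ₁.
cos²φ₂ / cos²φ₁ = 5.06  ⇒  cos φ₁ = cos 3.2° / √5.06 = 0.9984/2.249 = 0.4439.
φ₁ = arccos(0.4439) ≈ 63.6°.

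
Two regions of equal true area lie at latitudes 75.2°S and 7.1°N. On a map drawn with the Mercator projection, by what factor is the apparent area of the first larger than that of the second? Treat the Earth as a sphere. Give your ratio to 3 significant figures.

Mercator areal scale is sec²φ.
At 75.2°: sec²(75.2°) = 1/0.2554² = 15.33.
At 7.1°: sec²(7.1°) = 1/0.9923² = 1.016.
Ratio = 15.33/1.016 = cos²(7.1°)/cos²(75.2°) ≈ 15.1.

15.1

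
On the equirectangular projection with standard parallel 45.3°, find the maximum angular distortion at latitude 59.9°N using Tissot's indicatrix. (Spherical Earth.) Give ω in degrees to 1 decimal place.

The equidistant cylindrical projection with φ₀ = 45.3° has h = 1 (meridians true) and k = cos φ₀ / cos φ along parallels.
At 59.9°: h = 1.000, k = 1.403; principal scales a = 1.403, b = 1.000.
sin(ω/2) = (a − b)/(a + b) = 0.4026/2.403 = 0.1676, so ω = 2 arcsin(0.1676) ≈ 19.3°.

19.3°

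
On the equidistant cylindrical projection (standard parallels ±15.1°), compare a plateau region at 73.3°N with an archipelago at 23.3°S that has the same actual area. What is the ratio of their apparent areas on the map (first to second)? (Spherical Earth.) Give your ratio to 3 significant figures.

3.20

In the equirectangular projection with standard parallel φ₀ = 15.1° (x = Rλ cos φ₀, y = Rφ), meridians are true-scale (h = 1) and the parallel scale is k = cos φ₀ / cos φ.
Areal scale at 73.3°: h·k = 1.000 × 3.360 = 3.360.
Areal scale at 23.3°: h·k = 1.000 × 1.051 = 1.051.
Ratio = 3.360/1.051 ≈ 3.20.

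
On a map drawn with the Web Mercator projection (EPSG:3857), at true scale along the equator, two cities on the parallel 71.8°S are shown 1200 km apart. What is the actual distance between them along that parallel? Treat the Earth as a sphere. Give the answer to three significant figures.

The Mercator projection is conformal; its linear scale factor is the same in every direction and equals sec φ = 1/cos φ.
Along the parallel at 71.8°, map distances are exaggerated by k = sec 71.8° = 3.202.
True distance = 1200 / 3.202 = 1200 × cos 71.8° ≈ 375 km.

375 km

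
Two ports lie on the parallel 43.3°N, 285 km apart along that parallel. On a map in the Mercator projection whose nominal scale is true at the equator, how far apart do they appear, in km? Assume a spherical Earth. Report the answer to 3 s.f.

392 km

For Mercator, h = k = sec φ (a conformal cylindrical projection has a single point scale, 1/cos φ).
Along the parallel, k = sec 43.3° = 1/0.7278 = 1.374.
Map distance = 285 × 1.374 ≈ 392 km.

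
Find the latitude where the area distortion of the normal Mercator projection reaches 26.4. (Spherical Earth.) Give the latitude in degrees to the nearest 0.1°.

Mercator areal scale is sec²φ.
sec²φ = 26.4  ⇒  cos²φ = 0.03788  ⇒  cos φ = 0.1946.
φ = arccos(0.1946) ≈ 78.8°.

78.8°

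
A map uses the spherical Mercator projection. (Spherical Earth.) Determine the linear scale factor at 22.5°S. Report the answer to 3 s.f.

1.08

Mercator is conformal, so the point scale is isotropic: h = k = sec φ = 1/cos φ.
k = 1/cos 22.5° = 1/0.9239 = 1.082.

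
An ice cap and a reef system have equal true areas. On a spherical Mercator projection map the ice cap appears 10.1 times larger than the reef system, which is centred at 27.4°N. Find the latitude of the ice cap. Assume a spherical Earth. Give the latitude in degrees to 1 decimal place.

For equal true areas on Mercator, apparent areas scale as sec²φ, so the ratio is cos²φ₂ / cos²φ₁.
cos²φ₂ / cos²φ₁ = 10.1  ⇒  cos φ₁ = cos 27.4° / √10.1 = 0.8878/3.178 = 0.2794.
φ₁ = arccos(0.2794) ≈ 73.8°.

73.8°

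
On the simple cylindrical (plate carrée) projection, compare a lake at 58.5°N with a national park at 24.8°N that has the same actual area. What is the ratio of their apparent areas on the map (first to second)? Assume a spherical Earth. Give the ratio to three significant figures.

Plate carrée maps x = Rλ, y = Rφ. The meridian scale is h = 1 and the parallel scale is k = 1/cos φ = sec φ.
Areal scale at 58.5°: h·k = 1.000 × 1.914 = 1.914.
Areal scale at 24.8°: h·k = 1.000 × 1.102 = 1.102.
Ratio = 1.914/1.102 ≈ 1.74.

1.74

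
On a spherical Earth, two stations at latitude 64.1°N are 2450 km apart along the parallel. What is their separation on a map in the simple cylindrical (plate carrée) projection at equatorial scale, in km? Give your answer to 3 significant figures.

Plate carrée maps x = Rλ, y = Rφ. The meridian scale is h = 1 and the parallel scale is k = 1/cos φ = sec φ.
Along the parallel, k = sec 64.1° = 1/0.4368 = 2.289.
Map distance = 2450 × 2.289 ≈ 5610 km.

5610 km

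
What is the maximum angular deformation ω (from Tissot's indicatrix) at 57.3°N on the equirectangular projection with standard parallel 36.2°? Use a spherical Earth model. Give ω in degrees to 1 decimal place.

In the equirectangular projection with standard parallel φ₀ = 36.2° (x = Rλ cos φ₀, y = Rφ), meridians are true-scale (h = 1) and the parallel scale is k = cos φ₀ / cos φ.
At 57.3°: h = 1.000, k = 1.494; principal scales a = 1.494, b = 1.000.
sin(ω/2) = (a − b)/(a + b) = 0.4937/2.494 = 0.1980, so ω = 2 arcsin(0.1980) ≈ 22.8°.

22.8°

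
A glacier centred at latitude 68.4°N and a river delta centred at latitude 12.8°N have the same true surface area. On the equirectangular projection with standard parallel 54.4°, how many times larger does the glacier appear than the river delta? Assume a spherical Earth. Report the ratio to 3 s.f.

With standard parallel φ₀ = 54.4°, the equirectangular projection gives x = Rλ cos φ₀, y = Rφ, so h = 1 and k = cos 54.4° / cos φ.
Areal scale at 68.4°: h·k = 1.000 × 1.581 = 1.581.
Areal scale at 12.8°: h·k = 1.000 × 0.5970 = 0.5970.
Ratio = 1.581/0.5970 ≈ 2.65.

2.65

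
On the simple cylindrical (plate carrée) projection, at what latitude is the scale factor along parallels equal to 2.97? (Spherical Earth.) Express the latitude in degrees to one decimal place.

70.3°

Plate carrée: h = 1, k = sec φ along parallels.
sec φ = 2.97  ⇒  cos φ = 0.3367  ⇒  φ ≈ 70.3°.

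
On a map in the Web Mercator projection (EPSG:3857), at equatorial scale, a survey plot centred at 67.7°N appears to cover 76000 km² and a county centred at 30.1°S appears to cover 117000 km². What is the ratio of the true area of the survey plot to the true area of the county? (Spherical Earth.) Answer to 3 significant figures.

On Mercator the areal scale is sec²φ, so true area = apparent × cos²φ.
True area of survey plot: 76000 × cos²(67.7°) = 76000 × 0.1440 = 10940 km².
True area of county: 117000 × cos²(30.1°) = 117000 × 0.7485 = 87570 km².
Ratio = 10940 / 87570 ≈ 0.125.

0.125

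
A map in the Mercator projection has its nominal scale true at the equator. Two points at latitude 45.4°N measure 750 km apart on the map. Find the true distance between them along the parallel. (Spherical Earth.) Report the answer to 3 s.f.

The Mercator projection is conformal; its linear scale factor is the same in every direction and equals sec φ = 1/cos φ.
Along the parallel at 45.4°, map distances are exaggerated by k = sec 45.4° = 1.424.
True distance = 750 / 1.424 = 750 × cos 45.4° ≈ 527 km.

527 km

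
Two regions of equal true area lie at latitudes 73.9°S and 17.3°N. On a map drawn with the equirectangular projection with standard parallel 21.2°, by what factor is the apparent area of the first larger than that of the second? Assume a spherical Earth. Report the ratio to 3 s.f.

3.44

In the equirectangular projection with standard parallel φ₀ = 21.2° (x = Rλ cos φ₀, y = Rφ), meridians are true-scale (h = 1) and the parallel scale is k = cos φ₀ / cos φ.
Areal scale at 73.9°: h·k = 1.000 × 3.362 = 3.362.
Areal scale at 17.3°: h·k = 1.000 × 0.9765 = 0.9765.
Ratio = 3.362/0.9765 ≈ 3.44.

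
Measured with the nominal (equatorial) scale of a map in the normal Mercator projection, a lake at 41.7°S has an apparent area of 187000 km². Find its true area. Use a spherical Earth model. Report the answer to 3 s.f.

Mercator is conformal, so the point scale is isotropic: h = k = sec φ = 1/cos φ.
Areal scale = k² = sec²φ = 1/cos²(41.7°) = 1/0.7466² = 1.794.
True area = apparent / (areal scale) = 187000 / 1.794 ≈ 104000 km².

104000 km²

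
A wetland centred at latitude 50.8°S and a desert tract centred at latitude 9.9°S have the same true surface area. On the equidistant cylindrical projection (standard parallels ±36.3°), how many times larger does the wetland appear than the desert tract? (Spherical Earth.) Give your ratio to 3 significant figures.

With standard parallel φ₀ = 36.3°, the equirectangular projection gives x = Rλ cos φ₀, y = Rφ, so h = 1 and k = cos 36.3° / cos φ.
Areal scale at 50.8°: h·k = 1.000 × 1.275 = 1.275.
Areal scale at 9.9°: h·k = 1.000 × 0.8181 = 0.8181.
Ratio = 1.275/0.8181 ≈ 1.56.

1.56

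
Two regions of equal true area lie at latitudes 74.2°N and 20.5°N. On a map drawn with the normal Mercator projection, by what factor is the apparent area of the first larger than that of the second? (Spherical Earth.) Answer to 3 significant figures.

11.8

Mercator areal scale is sec²φ.
At 74.2°: sec²(74.2°) = 1/0.2723² = 13.49.
At 20.5°: sec²(20.5°) = 1/0.9367² = 1.140.
Ratio = 13.49/1.140 = cos²(20.5°)/cos²(74.2°) ≈ 11.8.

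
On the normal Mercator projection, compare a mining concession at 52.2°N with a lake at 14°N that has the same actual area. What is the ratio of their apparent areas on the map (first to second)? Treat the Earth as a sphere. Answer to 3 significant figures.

Mercator is conformal with k = sec φ, so areal scale = k² = sec²φ.
At 52.2°: sec²(52.2°) = 1/0.6129² = 2.662.
At 14°: sec²(14°) = 1/0.9703² = 1.062.
Ratio = 2.662/1.062 = cos²(14°)/cos²(52.2°) ≈ 2.51.

2.51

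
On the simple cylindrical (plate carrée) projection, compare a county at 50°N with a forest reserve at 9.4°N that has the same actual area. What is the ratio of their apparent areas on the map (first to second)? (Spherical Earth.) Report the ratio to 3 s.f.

1.53

In the plate carrée (x = Rλ, y = Rφ), meridians are true-scale (h = 1) and parallels are stretched by k = sec φ.
Areal scale at 50°: h·k = 1.000 × 1.556 = 1.556.
Areal scale at 9.4°: h·k = 1.000 × 1.014 = 1.014.
Ratio = 1.556/1.014 ≈ 1.53.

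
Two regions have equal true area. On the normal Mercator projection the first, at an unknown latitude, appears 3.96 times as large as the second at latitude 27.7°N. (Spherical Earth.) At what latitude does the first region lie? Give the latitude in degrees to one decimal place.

For equal true areas on Mercator, apparent areas scale as sec²φ, so the ratio is cos²φ₂ / cos²φ₁.
cos²φ₂ / cos²φ₁ = 3.96  ⇒  cos φ₁ = cos 27.7° / √3.96 = 0.8854/1.990 = 0.4449.
φ₁ = arccos(0.4449) ≈ 63.6°.

63.6°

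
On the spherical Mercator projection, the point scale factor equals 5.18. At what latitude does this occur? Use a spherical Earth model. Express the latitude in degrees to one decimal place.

78.9°

Mercator scale is k = sec φ = 1/cos φ.
1/cos φ = 5.18  ⇒  cos φ = 0.1931  ⇒  φ = arccos(0.1931) ≈ 78.9°.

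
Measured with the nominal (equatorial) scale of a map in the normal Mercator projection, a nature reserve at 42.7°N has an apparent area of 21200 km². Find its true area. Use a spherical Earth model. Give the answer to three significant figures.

For Mercator, h = k = sec φ (a conformal cylindrical projection has a single point scale, 1/cos φ).
Areal scale = k² = sec²φ = 1/cos²(42.7°) = 1/0.7349² = 1.852.
True area = apparent / (areal scale) = 21200 / 1.852 ≈ 11500 km².

11500 km²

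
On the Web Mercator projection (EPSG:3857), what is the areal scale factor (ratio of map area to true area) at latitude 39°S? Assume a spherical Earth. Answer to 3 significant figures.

The Mercator projection is conformal; its linear scale factor is the same in every direction and equals sec φ = 1/cos φ.
Areal scale = k² = sec²φ = 1/cos²(39°) = 1/0.7771² = 1.656.

1.66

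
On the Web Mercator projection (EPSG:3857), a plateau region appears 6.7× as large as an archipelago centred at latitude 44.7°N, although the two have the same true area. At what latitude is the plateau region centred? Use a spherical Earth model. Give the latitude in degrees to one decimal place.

For equal true areas on Mercator, apparent areas scale as sec²φ, so the ratio is cos²φ₂ / cos²φ₁.
cos²φ₂ / cos²φ₁ = 6.7  ⇒  cos φ₁ = cos 44.7° / √6.7 = 0.7108/2.588 = 0.2746.
φ₁ = arccos(0.2746) ≈ 74.1°.

74.1°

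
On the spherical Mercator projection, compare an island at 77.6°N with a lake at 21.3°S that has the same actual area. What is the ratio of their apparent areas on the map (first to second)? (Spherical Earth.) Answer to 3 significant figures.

Mercator is conformal with k = sec φ, so areal scale = k² = sec²φ.
At 77.6°: sec²(77.6°) = 1/0.2147² = 21.69.
At 21.3°: sec²(21.3°) = 1/0.9317² = 1.152.
Ratio = 21.69/1.152 = cos²(21.3°)/cos²(77.6°) ≈ 18.8.

18.8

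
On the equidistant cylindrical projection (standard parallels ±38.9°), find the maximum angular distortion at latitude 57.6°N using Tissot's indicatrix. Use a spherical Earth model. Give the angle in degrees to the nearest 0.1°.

The equidistant cylindrical projection with φ₀ = 38.9° has h = 1 (meridians true) and k = cos φ₀ / cos φ along parallels.
At 57.6°: h = 1.000, k = 1.452; principal scales a = 1.452, b = 1.000.
sin(ω/2) = (a − b)/(a + b) = 0.4524/2.452 = 0.1845, so ω = 2 arcsin(0.1845) ≈ 21.3°.

21.3°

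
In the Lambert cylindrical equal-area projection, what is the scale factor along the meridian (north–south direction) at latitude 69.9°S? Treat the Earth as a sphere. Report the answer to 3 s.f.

0.344

The Lambert cylindrical equal-area projection is the cylindrical equal-area projection with its standard parallel at the equator (φ₀ = 0). Cylindrical equal-area (φ₀ = 0°): h = cos φ / cos 0° along meridians, k = cos 0° / cos φ along parallels; h·k = 1.
h = cos 69.9° / cos 0° = 0.3437/1.000 = 0.3437.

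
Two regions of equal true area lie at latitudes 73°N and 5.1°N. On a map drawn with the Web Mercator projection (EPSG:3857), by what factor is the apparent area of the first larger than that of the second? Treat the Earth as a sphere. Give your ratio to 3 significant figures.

On Mercator, area is exaggerated by sec²φ = 1/cos²φ.
At 73°: sec²(73°) = 1/0.2924² = 11.70.
At 5.1°: sec²(5.1°) = 1/0.9960² = 1.008.
Ratio = 11.70/1.008 = cos²(5.1°)/cos²(73°) ≈ 11.6.

11.6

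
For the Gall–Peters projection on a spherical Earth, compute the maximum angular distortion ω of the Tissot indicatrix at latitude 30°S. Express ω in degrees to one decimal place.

The Gall–Peters projection is cylindrical equal-area with φ₀ = 45°. For cylindrical equal-area with standard parallel φ₀, h = cos φ / cos φ₀ and k = cos φ₀ / cos φ, so h·k = 1.
At 30°: h = 1.225, k = 0.8165; principal scales a = 1.225, b = 0.8165.
sin(ω/2) = (a − b)/(a + b) = 0.4082/2.041 = 0.2000, so ω = 2 arcsin(0.2000) ≈ 23.1°.

23.1°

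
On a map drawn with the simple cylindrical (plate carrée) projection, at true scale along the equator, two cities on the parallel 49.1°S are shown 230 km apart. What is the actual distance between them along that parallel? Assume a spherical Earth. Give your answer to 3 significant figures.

151 km

For the equirectangular projection with φ₀ = 0 (plate carrée), h = 1 along meridians and k = sec φ along parallels.
Along the parallel at 49.1°, map distances are exaggerated by k = sec 49.1° = 1.527.
True distance = 230 / 1.527 = 230 × cos 49.1° ≈ 151 km.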